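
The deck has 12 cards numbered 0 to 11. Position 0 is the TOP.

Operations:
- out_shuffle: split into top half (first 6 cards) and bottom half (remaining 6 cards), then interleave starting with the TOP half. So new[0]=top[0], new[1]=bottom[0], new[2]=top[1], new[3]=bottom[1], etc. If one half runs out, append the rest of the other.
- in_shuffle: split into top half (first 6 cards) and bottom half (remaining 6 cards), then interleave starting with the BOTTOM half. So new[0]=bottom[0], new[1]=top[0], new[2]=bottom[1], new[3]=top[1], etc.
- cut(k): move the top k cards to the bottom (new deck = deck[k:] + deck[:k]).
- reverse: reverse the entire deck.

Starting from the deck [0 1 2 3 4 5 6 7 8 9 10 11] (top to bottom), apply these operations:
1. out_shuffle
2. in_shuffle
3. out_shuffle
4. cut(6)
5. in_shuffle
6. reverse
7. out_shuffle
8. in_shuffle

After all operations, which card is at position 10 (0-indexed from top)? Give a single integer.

Answer: 3

Derivation:
After op 1 (out_shuffle): [0 6 1 7 2 8 3 9 4 10 5 11]
After op 2 (in_shuffle): [3 0 9 6 4 1 10 7 5 2 11 8]
After op 3 (out_shuffle): [3 10 0 7 9 5 6 2 4 11 1 8]
After op 4 (cut(6)): [6 2 4 11 1 8 3 10 0 7 9 5]
After op 5 (in_shuffle): [3 6 10 2 0 4 7 11 9 1 5 8]
After op 6 (reverse): [8 5 1 9 11 7 4 0 2 10 6 3]
After op 7 (out_shuffle): [8 4 5 0 1 2 9 10 11 6 7 3]
After op 8 (in_shuffle): [9 8 10 4 11 5 6 0 7 1 3 2]
Position 10: card 3.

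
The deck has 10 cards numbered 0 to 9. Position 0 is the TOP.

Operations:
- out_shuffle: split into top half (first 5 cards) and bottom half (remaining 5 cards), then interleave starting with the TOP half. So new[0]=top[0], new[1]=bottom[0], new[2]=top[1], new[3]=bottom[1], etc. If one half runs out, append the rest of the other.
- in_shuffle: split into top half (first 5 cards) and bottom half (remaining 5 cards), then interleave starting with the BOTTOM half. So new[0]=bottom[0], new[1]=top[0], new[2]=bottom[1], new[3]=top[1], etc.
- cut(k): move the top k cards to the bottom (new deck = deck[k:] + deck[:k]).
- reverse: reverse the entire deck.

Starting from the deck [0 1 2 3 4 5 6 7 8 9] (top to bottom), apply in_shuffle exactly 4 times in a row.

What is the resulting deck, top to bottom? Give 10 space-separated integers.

After op 1 (in_shuffle): [5 0 6 1 7 2 8 3 9 4]
After op 2 (in_shuffle): [2 5 8 0 3 6 9 1 4 7]
After op 3 (in_shuffle): [6 2 9 5 1 8 4 0 7 3]
After op 4 (in_shuffle): [8 6 4 2 0 9 7 5 3 1]

Answer: 8 6 4 2 0 9 7 5 3 1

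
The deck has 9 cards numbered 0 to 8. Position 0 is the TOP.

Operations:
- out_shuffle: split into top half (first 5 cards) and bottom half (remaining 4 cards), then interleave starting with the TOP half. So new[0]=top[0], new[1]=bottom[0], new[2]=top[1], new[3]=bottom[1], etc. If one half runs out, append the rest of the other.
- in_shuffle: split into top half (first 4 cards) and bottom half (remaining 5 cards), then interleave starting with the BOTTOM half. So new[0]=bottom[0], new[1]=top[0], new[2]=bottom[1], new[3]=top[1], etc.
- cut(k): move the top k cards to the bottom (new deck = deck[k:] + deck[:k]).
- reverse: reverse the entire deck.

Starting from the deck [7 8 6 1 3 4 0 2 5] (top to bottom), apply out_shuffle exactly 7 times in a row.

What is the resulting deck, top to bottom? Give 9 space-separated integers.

Answer: 7 4 8 0 6 2 1 5 3

Derivation:
After op 1 (out_shuffle): [7 4 8 0 6 2 1 5 3]
After op 2 (out_shuffle): [7 2 4 1 8 5 0 3 6]
After op 3 (out_shuffle): [7 5 2 0 4 3 1 6 8]
After op 4 (out_shuffle): [7 3 5 1 2 6 0 8 4]
After op 5 (out_shuffle): [7 6 3 0 5 8 1 4 2]
After op 6 (out_shuffle): [7 8 6 1 3 4 0 2 5]
After op 7 (out_shuffle): [7 4 8 0 6 2 1 5 3]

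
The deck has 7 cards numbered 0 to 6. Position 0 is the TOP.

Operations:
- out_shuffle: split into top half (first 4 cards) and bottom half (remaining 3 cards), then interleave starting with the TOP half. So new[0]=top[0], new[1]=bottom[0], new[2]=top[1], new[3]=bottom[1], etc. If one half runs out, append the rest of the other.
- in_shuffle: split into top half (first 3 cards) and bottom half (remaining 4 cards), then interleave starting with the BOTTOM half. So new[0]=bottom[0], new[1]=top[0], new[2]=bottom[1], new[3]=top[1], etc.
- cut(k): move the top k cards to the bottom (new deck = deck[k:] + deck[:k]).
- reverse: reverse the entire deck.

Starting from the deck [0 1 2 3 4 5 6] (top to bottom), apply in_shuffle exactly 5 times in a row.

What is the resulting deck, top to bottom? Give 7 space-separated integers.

Answer: 1 3 5 0 2 4 6

Derivation:
After op 1 (in_shuffle): [3 0 4 1 5 2 6]
After op 2 (in_shuffle): [1 3 5 0 2 4 6]
After op 3 (in_shuffle): [0 1 2 3 4 5 6]
After op 4 (in_shuffle): [3 0 4 1 5 2 6]
After op 5 (in_shuffle): [1 3 5 0 2 4 6]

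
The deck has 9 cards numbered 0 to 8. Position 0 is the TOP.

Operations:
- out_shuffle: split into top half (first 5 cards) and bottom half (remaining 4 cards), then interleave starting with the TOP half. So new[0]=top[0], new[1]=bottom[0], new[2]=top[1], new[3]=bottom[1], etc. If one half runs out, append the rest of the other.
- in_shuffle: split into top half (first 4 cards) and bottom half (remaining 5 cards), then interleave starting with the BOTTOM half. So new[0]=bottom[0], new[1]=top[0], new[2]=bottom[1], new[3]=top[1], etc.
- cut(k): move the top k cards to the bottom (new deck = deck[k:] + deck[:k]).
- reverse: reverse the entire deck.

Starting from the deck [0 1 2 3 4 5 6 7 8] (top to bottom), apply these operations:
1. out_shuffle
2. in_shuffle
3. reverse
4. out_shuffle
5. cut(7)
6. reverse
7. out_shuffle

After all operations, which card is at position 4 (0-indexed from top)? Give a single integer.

After op 1 (out_shuffle): [0 5 1 6 2 7 3 8 4]
After op 2 (in_shuffle): [2 0 7 5 3 1 8 6 4]
After op 3 (reverse): [4 6 8 1 3 5 7 0 2]
After op 4 (out_shuffle): [4 5 6 7 8 0 1 2 3]
After op 5 (cut(7)): [2 3 4 5 6 7 8 0 1]
After op 6 (reverse): [1 0 8 7 6 5 4 3 2]
After op 7 (out_shuffle): [1 5 0 4 8 3 7 2 6]
Position 4: card 8.

Answer: 8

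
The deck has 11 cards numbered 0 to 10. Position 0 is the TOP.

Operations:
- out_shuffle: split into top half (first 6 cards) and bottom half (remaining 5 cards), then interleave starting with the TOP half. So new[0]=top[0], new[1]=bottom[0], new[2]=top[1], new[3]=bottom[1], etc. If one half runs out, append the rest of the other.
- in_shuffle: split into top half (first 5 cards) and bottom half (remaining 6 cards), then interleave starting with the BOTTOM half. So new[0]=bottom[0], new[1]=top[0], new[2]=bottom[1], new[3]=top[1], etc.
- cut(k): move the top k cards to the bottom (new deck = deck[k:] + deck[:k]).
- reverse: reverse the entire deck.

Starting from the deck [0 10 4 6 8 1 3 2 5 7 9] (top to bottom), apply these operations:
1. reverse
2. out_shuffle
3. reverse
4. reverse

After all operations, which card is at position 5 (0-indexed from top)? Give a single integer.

Answer: 4

Derivation:
After op 1 (reverse): [9 7 5 2 3 1 8 6 4 10 0]
After op 2 (out_shuffle): [9 8 7 6 5 4 2 10 3 0 1]
After op 3 (reverse): [1 0 3 10 2 4 5 6 7 8 9]
After op 4 (reverse): [9 8 7 6 5 4 2 10 3 0 1]
Position 5: card 4.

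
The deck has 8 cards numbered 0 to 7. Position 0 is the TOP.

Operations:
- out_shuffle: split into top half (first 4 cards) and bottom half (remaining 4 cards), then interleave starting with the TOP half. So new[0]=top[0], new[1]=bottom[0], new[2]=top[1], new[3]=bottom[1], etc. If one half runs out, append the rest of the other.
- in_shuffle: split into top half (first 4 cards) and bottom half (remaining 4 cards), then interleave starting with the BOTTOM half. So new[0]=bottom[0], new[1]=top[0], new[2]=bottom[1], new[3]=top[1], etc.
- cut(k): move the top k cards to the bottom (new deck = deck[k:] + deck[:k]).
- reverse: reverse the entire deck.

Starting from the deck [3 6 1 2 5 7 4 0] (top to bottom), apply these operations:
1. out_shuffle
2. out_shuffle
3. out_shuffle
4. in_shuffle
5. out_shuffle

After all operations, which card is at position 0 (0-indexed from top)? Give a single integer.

After op 1 (out_shuffle): [3 5 6 7 1 4 2 0]
After op 2 (out_shuffle): [3 1 5 4 6 2 7 0]
After op 3 (out_shuffle): [3 6 1 2 5 7 4 0]
After op 4 (in_shuffle): [5 3 7 6 4 1 0 2]
After op 5 (out_shuffle): [5 4 3 1 7 0 6 2]
Position 0: card 5.

Answer: 5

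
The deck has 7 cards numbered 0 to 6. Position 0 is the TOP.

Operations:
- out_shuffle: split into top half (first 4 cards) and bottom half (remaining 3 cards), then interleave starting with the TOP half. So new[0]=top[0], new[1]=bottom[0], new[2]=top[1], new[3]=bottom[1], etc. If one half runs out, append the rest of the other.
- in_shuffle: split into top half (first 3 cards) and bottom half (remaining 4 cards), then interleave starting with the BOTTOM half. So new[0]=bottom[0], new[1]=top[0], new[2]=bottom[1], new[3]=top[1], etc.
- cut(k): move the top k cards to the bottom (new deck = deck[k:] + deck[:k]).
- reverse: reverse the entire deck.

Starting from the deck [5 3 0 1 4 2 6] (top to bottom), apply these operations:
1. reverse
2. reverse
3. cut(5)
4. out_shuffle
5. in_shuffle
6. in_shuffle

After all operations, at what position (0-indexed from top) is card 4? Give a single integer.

After op 1 (reverse): [6 2 4 1 0 3 5]
After op 2 (reverse): [5 3 0 1 4 2 6]
After op 3 (cut(5)): [2 6 5 3 0 1 4]
After op 4 (out_shuffle): [2 0 6 1 5 4 3]
After op 5 (in_shuffle): [1 2 5 0 4 6 3]
After op 6 (in_shuffle): [0 1 4 2 6 5 3]
Card 4 is at position 2.

Answer: 2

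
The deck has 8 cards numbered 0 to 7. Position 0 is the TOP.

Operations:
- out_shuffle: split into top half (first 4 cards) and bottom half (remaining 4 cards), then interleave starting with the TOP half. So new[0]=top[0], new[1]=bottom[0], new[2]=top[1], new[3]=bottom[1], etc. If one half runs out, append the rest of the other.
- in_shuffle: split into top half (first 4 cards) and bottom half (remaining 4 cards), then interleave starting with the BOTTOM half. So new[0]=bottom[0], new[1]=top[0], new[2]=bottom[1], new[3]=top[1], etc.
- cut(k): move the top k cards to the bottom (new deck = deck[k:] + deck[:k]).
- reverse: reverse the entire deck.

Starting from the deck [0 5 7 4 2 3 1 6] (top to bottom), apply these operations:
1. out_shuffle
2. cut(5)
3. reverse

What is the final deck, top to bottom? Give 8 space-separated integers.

After op 1 (out_shuffle): [0 2 5 3 7 1 4 6]
After op 2 (cut(5)): [1 4 6 0 2 5 3 7]
After op 3 (reverse): [7 3 5 2 0 6 4 1]

Answer: 7 3 5 2 0 6 4 1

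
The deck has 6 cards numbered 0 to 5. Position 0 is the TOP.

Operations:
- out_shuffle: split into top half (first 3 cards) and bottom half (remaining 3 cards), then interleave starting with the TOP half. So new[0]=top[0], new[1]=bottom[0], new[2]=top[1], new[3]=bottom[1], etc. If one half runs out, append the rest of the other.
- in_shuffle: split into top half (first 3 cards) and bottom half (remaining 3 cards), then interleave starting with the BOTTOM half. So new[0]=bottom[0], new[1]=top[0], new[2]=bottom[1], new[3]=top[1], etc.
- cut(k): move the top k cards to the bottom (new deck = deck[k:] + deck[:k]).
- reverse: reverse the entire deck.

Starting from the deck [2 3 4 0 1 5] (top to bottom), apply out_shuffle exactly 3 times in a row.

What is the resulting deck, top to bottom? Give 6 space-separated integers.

Answer: 2 4 1 3 0 5

Derivation:
After op 1 (out_shuffle): [2 0 3 1 4 5]
After op 2 (out_shuffle): [2 1 0 4 3 5]
After op 3 (out_shuffle): [2 4 1 3 0 5]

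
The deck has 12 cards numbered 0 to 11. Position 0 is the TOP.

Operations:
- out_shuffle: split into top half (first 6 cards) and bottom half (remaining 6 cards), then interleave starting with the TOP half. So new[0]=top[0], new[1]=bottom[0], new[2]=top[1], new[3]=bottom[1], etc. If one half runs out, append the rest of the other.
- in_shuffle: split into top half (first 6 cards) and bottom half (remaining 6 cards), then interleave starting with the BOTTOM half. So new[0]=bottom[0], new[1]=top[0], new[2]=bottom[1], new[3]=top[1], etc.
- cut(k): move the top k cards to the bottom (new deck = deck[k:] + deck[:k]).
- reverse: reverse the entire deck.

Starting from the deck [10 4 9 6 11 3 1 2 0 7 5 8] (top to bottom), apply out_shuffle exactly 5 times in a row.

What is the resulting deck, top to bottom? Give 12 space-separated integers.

Answer: 10 5 7 0 2 1 3 11 6 9 4 8

Derivation:
After op 1 (out_shuffle): [10 1 4 2 9 0 6 7 11 5 3 8]
After op 2 (out_shuffle): [10 6 1 7 4 11 2 5 9 3 0 8]
After op 3 (out_shuffle): [10 2 6 5 1 9 7 3 4 0 11 8]
After op 4 (out_shuffle): [10 7 2 3 6 4 5 0 1 11 9 8]
After op 5 (out_shuffle): [10 5 7 0 2 1 3 11 6 9 4 8]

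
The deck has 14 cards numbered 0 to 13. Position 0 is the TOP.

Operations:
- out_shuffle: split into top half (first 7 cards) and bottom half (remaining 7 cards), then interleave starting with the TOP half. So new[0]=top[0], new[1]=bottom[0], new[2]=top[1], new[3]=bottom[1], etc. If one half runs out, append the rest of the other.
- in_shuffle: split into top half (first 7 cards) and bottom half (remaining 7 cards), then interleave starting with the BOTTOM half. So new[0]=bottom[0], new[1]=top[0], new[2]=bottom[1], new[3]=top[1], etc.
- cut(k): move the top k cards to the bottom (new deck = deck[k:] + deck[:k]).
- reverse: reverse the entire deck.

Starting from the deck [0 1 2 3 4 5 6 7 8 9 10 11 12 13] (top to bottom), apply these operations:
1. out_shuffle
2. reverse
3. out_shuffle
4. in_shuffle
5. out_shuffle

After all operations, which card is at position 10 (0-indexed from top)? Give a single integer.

After op 1 (out_shuffle): [0 7 1 8 2 9 3 10 4 11 5 12 6 13]
After op 2 (reverse): [13 6 12 5 11 4 10 3 9 2 8 1 7 0]
After op 3 (out_shuffle): [13 3 6 9 12 2 5 8 11 1 4 7 10 0]
After op 4 (in_shuffle): [8 13 11 3 1 6 4 9 7 12 10 2 0 5]
After op 5 (out_shuffle): [8 9 13 7 11 12 3 10 1 2 6 0 4 5]
Position 10: card 6.

Answer: 6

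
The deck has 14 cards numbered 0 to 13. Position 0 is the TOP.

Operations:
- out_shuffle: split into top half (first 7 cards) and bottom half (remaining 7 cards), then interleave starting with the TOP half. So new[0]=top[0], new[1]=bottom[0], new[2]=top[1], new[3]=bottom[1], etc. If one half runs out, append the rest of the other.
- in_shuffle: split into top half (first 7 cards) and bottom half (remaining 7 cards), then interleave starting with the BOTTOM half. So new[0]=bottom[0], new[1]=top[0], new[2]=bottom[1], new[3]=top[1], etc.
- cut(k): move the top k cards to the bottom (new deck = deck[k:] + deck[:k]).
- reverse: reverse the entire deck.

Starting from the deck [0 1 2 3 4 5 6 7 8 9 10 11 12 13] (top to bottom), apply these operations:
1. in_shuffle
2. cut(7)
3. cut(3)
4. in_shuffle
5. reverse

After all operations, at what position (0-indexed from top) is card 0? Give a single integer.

Answer: 2

Derivation:
After op 1 (in_shuffle): [7 0 8 1 9 2 10 3 11 4 12 5 13 6]
After op 2 (cut(7)): [3 11 4 12 5 13 6 7 0 8 1 9 2 10]
After op 3 (cut(3)): [12 5 13 6 7 0 8 1 9 2 10 3 11 4]
After op 4 (in_shuffle): [1 12 9 5 2 13 10 6 3 7 11 0 4 8]
After op 5 (reverse): [8 4 0 11 7 3 6 10 13 2 5 9 12 1]
Card 0 is at position 2.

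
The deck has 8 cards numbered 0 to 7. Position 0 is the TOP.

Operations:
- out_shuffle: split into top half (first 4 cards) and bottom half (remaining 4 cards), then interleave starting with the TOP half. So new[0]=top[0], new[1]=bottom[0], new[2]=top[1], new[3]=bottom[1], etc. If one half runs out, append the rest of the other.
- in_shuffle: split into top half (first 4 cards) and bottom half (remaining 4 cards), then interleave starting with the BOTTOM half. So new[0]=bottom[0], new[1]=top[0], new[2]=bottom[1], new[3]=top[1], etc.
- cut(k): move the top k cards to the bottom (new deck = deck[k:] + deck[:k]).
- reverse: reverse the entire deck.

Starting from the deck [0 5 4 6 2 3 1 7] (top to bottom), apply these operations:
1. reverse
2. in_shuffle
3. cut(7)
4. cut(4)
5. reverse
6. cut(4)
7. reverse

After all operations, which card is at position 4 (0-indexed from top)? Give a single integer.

After op 1 (reverse): [7 1 3 2 6 4 5 0]
After op 2 (in_shuffle): [6 7 4 1 5 3 0 2]
After op 3 (cut(7)): [2 6 7 4 1 5 3 0]
After op 4 (cut(4)): [1 5 3 0 2 6 7 4]
After op 5 (reverse): [4 7 6 2 0 3 5 1]
After op 6 (cut(4)): [0 3 5 1 4 7 6 2]
After op 7 (reverse): [2 6 7 4 1 5 3 0]
Position 4: card 1.

Answer: 1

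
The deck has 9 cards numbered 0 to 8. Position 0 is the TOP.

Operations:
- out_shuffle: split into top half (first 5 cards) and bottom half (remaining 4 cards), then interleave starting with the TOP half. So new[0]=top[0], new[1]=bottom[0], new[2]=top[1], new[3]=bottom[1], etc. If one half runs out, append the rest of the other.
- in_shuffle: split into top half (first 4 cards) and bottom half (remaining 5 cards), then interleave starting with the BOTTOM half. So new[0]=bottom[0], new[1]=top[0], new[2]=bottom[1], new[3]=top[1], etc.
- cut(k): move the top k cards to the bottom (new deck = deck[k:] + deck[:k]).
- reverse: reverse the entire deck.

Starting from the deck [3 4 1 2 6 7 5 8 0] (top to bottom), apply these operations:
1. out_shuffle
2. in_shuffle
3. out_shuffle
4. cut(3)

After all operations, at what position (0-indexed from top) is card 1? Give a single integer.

Answer: 6

Derivation:
After op 1 (out_shuffle): [3 7 4 5 1 8 2 0 6]
After op 2 (in_shuffle): [1 3 8 7 2 4 0 5 6]
After op 3 (out_shuffle): [1 4 3 0 8 5 7 6 2]
After op 4 (cut(3)): [0 8 5 7 6 2 1 4 3]
Card 1 is at position 6.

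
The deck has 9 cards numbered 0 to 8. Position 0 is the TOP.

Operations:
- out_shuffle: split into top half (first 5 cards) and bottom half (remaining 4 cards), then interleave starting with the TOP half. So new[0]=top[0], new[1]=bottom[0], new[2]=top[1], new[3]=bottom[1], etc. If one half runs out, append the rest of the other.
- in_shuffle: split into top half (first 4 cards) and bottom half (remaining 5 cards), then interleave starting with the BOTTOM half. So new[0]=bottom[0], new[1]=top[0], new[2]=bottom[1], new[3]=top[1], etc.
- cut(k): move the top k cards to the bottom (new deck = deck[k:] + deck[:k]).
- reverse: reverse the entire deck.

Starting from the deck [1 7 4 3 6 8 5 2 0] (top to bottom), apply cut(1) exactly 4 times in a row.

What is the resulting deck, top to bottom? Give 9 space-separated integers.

After op 1 (cut(1)): [7 4 3 6 8 5 2 0 1]
After op 2 (cut(1)): [4 3 6 8 5 2 0 1 7]
After op 3 (cut(1)): [3 6 8 5 2 0 1 7 4]
After op 4 (cut(1)): [6 8 5 2 0 1 7 4 3]

Answer: 6 8 5 2 0 1 7 4 3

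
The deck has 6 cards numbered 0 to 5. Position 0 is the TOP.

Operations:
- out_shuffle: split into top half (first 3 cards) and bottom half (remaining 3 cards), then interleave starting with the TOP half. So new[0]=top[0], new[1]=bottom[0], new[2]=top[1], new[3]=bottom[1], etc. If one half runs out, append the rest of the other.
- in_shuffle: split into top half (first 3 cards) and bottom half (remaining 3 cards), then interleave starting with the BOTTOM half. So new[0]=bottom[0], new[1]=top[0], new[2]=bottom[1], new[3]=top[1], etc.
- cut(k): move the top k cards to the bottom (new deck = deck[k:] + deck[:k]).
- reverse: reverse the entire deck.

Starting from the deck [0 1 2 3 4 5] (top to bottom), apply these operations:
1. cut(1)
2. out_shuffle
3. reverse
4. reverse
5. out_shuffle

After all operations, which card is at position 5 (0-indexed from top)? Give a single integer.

After op 1 (cut(1)): [1 2 3 4 5 0]
After op 2 (out_shuffle): [1 4 2 5 3 0]
After op 3 (reverse): [0 3 5 2 4 1]
After op 4 (reverse): [1 4 2 5 3 0]
After op 5 (out_shuffle): [1 5 4 3 2 0]
Position 5: card 0.

Answer: 0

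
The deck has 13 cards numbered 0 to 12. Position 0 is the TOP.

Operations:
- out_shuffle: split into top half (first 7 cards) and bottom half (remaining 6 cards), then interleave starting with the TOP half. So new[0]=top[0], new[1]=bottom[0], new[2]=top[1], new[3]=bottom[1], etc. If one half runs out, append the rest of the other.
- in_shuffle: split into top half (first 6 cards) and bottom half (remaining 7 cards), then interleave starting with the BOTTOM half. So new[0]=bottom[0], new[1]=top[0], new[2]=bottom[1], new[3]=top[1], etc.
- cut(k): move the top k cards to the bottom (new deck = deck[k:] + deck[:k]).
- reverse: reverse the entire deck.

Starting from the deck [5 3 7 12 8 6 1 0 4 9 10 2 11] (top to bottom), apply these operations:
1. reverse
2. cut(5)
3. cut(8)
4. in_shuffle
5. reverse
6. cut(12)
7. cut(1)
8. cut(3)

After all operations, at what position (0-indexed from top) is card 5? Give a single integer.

Answer: 10

Derivation:
After op 1 (reverse): [11 2 10 9 4 0 1 6 8 12 7 3 5]
After op 2 (cut(5)): [0 1 6 8 12 7 3 5 11 2 10 9 4]
After op 3 (cut(8)): [11 2 10 9 4 0 1 6 8 12 7 3 5]
After op 4 (in_shuffle): [1 11 6 2 8 10 12 9 7 4 3 0 5]
After op 5 (reverse): [5 0 3 4 7 9 12 10 8 2 6 11 1]
After op 6 (cut(12)): [1 5 0 3 4 7 9 12 10 8 2 6 11]
After op 7 (cut(1)): [5 0 3 4 7 9 12 10 8 2 6 11 1]
After op 8 (cut(3)): [4 7 9 12 10 8 2 6 11 1 5 0 3]
Card 5 is at position 10.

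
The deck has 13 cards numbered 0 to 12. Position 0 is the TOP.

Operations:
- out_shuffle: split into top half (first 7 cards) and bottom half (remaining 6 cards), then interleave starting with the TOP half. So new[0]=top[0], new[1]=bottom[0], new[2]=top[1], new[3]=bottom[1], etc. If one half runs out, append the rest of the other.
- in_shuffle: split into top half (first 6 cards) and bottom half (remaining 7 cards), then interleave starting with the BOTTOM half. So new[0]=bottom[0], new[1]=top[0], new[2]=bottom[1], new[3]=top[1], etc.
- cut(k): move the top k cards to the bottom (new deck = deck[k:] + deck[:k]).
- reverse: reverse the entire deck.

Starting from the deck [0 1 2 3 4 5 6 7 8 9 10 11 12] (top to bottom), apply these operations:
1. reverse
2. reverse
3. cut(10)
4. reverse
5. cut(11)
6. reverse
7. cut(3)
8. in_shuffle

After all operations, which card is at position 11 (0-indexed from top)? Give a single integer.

After op 1 (reverse): [12 11 10 9 8 7 6 5 4 3 2 1 0]
After op 2 (reverse): [0 1 2 3 4 5 6 7 8 9 10 11 12]
After op 3 (cut(10)): [10 11 12 0 1 2 3 4 5 6 7 8 9]
After op 4 (reverse): [9 8 7 6 5 4 3 2 1 0 12 11 10]
After op 5 (cut(11)): [11 10 9 8 7 6 5 4 3 2 1 0 12]
After op 6 (reverse): [12 0 1 2 3 4 5 6 7 8 9 10 11]
After op 7 (cut(3)): [2 3 4 5 6 7 8 9 10 11 12 0 1]
After op 8 (in_shuffle): [8 2 9 3 10 4 11 5 12 6 0 7 1]
Position 11: card 7.

Answer: 7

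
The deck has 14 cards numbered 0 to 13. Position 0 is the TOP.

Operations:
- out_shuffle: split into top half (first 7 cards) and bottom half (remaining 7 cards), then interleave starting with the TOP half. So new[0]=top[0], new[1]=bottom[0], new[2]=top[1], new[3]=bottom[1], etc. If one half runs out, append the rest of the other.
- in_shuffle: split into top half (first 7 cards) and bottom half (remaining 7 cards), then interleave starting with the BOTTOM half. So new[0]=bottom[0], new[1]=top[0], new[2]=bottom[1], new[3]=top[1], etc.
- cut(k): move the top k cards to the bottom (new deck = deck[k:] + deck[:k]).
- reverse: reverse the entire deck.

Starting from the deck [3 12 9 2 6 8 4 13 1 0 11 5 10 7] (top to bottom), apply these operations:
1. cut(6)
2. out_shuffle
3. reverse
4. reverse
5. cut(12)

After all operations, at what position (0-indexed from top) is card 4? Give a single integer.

Answer: 2

Derivation:
After op 1 (cut(6)): [4 13 1 0 11 5 10 7 3 12 9 2 6 8]
After op 2 (out_shuffle): [4 7 13 3 1 12 0 9 11 2 5 6 10 8]
After op 3 (reverse): [8 10 6 5 2 11 9 0 12 1 3 13 7 4]
After op 4 (reverse): [4 7 13 3 1 12 0 9 11 2 5 6 10 8]
After op 5 (cut(12)): [10 8 4 7 13 3 1 12 0 9 11 2 5 6]
Card 4 is at position 2.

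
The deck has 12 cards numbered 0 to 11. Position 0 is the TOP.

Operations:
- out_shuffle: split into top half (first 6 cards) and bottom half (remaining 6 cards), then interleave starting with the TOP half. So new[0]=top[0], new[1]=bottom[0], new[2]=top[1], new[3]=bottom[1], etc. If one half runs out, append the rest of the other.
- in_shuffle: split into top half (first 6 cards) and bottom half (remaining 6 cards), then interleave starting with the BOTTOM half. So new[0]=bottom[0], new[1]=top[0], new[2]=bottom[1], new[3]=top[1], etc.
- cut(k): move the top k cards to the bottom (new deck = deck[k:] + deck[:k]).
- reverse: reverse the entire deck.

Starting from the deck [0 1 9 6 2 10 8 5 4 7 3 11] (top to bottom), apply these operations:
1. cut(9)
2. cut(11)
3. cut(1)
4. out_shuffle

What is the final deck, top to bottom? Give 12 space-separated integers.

After op 1 (cut(9)): [7 3 11 0 1 9 6 2 10 8 5 4]
After op 2 (cut(11)): [4 7 3 11 0 1 9 6 2 10 8 5]
After op 3 (cut(1)): [7 3 11 0 1 9 6 2 10 8 5 4]
After op 4 (out_shuffle): [7 6 3 2 11 10 0 8 1 5 9 4]

Answer: 7 6 3 2 11 10 0 8 1 5 9 4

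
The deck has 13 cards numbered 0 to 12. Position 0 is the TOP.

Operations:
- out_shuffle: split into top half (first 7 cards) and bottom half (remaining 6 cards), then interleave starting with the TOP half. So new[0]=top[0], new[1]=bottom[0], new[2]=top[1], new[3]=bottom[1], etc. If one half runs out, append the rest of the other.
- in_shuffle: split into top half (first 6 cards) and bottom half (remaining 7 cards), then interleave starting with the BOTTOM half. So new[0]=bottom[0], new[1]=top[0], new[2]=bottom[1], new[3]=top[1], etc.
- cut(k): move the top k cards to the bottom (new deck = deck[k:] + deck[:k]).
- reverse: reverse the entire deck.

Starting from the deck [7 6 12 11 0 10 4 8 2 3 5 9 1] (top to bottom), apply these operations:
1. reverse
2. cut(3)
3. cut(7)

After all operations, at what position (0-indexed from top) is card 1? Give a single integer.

After op 1 (reverse): [1 9 5 3 2 8 4 10 0 11 12 6 7]
After op 2 (cut(3)): [3 2 8 4 10 0 11 12 6 7 1 9 5]
After op 3 (cut(7)): [12 6 7 1 9 5 3 2 8 4 10 0 11]
Card 1 is at position 3.

Answer: 3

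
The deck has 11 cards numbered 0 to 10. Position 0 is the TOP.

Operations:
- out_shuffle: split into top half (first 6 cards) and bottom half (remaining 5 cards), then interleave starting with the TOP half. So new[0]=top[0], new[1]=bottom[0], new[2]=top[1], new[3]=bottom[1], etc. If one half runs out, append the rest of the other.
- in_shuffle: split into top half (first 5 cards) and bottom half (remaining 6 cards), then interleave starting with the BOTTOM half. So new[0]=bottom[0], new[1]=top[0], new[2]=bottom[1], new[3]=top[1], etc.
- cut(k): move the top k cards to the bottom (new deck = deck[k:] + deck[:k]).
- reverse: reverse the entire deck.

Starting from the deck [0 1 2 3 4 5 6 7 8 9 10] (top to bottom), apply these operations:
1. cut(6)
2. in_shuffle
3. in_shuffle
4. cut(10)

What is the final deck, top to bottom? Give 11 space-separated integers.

Answer: 5 8 0 3 6 9 1 4 7 10 2

Derivation:
After op 1 (cut(6)): [6 7 8 9 10 0 1 2 3 4 5]
After op 2 (in_shuffle): [0 6 1 7 2 8 3 9 4 10 5]
After op 3 (in_shuffle): [8 0 3 6 9 1 4 7 10 2 5]
After op 4 (cut(10)): [5 8 0 3 6 9 1 4 7 10 2]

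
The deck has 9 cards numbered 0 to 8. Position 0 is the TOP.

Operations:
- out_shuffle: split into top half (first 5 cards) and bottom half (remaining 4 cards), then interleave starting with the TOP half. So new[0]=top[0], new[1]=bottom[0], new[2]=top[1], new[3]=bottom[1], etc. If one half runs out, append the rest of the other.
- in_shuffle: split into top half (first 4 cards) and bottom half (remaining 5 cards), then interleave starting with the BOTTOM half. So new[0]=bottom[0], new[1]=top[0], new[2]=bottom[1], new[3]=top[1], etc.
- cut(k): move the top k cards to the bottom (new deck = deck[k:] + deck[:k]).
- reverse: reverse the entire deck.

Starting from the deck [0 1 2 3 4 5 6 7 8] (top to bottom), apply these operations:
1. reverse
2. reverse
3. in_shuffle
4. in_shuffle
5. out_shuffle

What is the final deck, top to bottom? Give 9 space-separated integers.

After op 1 (reverse): [8 7 6 5 4 3 2 1 0]
After op 2 (reverse): [0 1 2 3 4 5 6 7 8]
After op 3 (in_shuffle): [4 0 5 1 6 2 7 3 8]
After op 4 (in_shuffle): [6 4 2 0 7 5 3 1 8]
After op 5 (out_shuffle): [6 5 4 3 2 1 0 8 7]

Answer: 6 5 4 3 2 1 0 8 7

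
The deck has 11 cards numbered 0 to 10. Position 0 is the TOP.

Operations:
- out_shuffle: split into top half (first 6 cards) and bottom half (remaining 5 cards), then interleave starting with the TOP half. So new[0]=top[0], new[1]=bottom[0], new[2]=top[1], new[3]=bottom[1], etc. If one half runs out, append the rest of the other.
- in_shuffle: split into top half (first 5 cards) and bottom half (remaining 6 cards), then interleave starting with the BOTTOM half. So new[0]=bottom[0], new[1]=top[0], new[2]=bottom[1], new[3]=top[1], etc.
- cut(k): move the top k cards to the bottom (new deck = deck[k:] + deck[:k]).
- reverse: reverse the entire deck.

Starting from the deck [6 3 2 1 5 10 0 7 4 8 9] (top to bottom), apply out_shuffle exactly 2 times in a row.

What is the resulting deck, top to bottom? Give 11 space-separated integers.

After op 1 (out_shuffle): [6 0 3 7 2 4 1 8 5 9 10]
After op 2 (out_shuffle): [6 1 0 8 3 5 7 9 2 10 4]

Answer: 6 1 0 8 3 5 7 9 2 10 4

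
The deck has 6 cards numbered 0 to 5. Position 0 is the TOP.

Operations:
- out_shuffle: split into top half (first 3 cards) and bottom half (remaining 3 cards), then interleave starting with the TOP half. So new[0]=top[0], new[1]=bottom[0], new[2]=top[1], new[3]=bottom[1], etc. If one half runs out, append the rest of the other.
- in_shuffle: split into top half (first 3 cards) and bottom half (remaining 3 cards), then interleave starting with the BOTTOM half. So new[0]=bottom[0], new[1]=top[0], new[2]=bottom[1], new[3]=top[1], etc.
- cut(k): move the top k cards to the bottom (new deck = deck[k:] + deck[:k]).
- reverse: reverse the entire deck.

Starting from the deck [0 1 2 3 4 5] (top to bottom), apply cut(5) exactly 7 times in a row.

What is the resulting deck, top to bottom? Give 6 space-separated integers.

After op 1 (cut(5)): [5 0 1 2 3 4]
After op 2 (cut(5)): [4 5 0 1 2 3]
After op 3 (cut(5)): [3 4 5 0 1 2]
After op 4 (cut(5)): [2 3 4 5 0 1]
After op 5 (cut(5)): [1 2 3 4 5 0]
After op 6 (cut(5)): [0 1 2 3 4 5]
After op 7 (cut(5)): [5 0 1 2 3 4]

Answer: 5 0 1 2 3 4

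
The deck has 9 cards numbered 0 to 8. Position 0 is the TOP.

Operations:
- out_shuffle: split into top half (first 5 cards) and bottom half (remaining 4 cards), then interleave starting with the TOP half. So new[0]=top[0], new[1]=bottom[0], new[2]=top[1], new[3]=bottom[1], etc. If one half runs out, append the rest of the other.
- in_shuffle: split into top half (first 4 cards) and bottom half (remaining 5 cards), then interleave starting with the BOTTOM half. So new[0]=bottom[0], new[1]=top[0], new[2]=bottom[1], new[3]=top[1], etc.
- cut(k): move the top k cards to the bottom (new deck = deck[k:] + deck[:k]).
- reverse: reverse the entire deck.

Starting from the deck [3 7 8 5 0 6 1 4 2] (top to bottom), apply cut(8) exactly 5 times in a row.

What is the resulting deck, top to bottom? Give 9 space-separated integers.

Answer: 0 6 1 4 2 3 7 8 5

Derivation:
After op 1 (cut(8)): [2 3 7 8 5 0 6 1 4]
After op 2 (cut(8)): [4 2 3 7 8 5 0 6 1]
After op 3 (cut(8)): [1 4 2 3 7 8 5 0 6]
After op 4 (cut(8)): [6 1 4 2 3 7 8 5 0]
After op 5 (cut(8)): [0 6 1 4 2 3 7 8 5]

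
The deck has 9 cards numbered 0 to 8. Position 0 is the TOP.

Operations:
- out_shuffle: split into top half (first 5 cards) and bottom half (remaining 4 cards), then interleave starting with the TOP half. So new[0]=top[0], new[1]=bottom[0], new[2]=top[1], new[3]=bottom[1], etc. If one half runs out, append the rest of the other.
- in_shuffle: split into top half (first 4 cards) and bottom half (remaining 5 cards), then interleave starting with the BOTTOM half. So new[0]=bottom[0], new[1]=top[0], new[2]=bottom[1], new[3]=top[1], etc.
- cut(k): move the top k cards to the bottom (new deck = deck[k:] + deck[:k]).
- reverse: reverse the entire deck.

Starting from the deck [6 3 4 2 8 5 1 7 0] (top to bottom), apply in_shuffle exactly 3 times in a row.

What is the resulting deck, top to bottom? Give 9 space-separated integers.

Answer: 7 1 5 8 2 4 3 6 0

Derivation:
After op 1 (in_shuffle): [8 6 5 3 1 4 7 2 0]
After op 2 (in_shuffle): [1 8 4 6 7 5 2 3 0]
After op 3 (in_shuffle): [7 1 5 8 2 4 3 6 0]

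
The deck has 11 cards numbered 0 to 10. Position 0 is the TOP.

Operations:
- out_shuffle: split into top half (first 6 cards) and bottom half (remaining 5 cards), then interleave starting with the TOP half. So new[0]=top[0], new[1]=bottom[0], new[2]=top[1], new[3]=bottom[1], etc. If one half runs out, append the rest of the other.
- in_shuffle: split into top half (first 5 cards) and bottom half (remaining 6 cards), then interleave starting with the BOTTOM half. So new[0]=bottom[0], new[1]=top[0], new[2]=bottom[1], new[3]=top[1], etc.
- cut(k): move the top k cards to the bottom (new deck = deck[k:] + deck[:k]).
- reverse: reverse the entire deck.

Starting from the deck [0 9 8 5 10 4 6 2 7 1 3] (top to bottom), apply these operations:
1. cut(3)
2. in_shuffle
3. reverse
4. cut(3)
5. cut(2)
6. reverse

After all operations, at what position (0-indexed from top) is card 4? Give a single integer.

Answer: 10

Derivation:
After op 1 (cut(3)): [5 10 4 6 2 7 1 3 0 9 8]
After op 2 (in_shuffle): [7 5 1 10 3 4 0 6 9 2 8]
After op 3 (reverse): [8 2 9 6 0 4 3 10 1 5 7]
After op 4 (cut(3)): [6 0 4 3 10 1 5 7 8 2 9]
After op 5 (cut(2)): [4 3 10 1 5 7 8 2 9 6 0]
After op 6 (reverse): [0 6 9 2 8 7 5 1 10 3 4]
Card 4 is at position 10.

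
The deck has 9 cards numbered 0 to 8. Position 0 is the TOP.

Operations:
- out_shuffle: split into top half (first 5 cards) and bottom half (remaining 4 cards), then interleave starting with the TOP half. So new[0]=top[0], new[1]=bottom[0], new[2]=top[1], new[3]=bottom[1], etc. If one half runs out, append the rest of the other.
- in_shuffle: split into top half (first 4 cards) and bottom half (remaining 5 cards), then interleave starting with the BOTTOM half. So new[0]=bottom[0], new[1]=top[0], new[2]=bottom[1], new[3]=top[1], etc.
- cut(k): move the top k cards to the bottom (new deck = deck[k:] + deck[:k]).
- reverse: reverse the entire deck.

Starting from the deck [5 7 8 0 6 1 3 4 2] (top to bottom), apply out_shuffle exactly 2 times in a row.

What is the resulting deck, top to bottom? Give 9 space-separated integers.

Answer: 5 4 1 0 7 2 3 6 8

Derivation:
After op 1 (out_shuffle): [5 1 7 3 8 4 0 2 6]
After op 2 (out_shuffle): [5 4 1 0 7 2 3 6 8]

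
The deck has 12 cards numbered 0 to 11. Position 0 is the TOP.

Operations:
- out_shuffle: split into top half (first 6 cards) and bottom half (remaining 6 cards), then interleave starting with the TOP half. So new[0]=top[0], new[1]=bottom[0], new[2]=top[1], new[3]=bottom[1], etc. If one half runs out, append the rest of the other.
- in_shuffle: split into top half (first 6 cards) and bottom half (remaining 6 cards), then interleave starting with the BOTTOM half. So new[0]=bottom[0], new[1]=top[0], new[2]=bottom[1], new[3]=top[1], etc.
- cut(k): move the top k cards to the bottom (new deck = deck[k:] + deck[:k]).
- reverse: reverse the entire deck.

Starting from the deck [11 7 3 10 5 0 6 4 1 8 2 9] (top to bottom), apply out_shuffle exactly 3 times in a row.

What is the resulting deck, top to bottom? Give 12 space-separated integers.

After op 1 (out_shuffle): [11 6 7 4 3 1 10 8 5 2 0 9]
After op 2 (out_shuffle): [11 10 6 8 7 5 4 2 3 0 1 9]
After op 3 (out_shuffle): [11 4 10 2 6 3 8 0 7 1 5 9]

Answer: 11 4 10 2 6 3 8 0 7 1 5 9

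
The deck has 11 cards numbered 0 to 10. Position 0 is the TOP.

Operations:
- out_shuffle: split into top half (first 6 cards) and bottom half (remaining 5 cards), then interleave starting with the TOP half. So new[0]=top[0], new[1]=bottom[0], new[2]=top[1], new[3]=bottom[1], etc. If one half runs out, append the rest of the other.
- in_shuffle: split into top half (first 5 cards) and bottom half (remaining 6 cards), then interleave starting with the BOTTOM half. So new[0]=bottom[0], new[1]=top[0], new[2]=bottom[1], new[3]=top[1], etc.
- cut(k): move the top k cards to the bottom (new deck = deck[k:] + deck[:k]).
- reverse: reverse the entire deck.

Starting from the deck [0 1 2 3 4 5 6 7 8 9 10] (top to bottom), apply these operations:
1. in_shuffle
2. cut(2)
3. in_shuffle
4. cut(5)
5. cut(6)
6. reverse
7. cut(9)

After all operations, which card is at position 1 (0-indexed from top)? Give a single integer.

Answer: 3

Derivation:
After op 1 (in_shuffle): [5 0 6 1 7 2 8 3 9 4 10]
After op 2 (cut(2)): [6 1 7 2 8 3 9 4 10 5 0]
After op 3 (in_shuffle): [3 6 9 1 4 7 10 2 5 8 0]
After op 4 (cut(5)): [7 10 2 5 8 0 3 6 9 1 4]
After op 5 (cut(6)): [3 6 9 1 4 7 10 2 5 8 0]
After op 6 (reverse): [0 8 5 2 10 7 4 1 9 6 3]
After op 7 (cut(9)): [6 3 0 8 5 2 10 7 4 1 9]
Position 1: card 3.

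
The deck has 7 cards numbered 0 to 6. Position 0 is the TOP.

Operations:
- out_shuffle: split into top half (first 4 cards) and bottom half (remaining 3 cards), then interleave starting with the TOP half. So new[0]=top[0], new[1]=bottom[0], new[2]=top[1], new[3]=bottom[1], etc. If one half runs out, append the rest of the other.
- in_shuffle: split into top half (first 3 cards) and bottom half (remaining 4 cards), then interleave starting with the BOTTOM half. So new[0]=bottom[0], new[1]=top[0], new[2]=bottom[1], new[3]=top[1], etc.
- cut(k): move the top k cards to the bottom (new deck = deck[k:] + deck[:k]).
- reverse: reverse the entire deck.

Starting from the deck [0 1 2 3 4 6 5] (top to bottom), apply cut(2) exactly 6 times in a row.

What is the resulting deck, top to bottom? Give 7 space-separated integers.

Answer: 6 5 0 1 2 3 4

Derivation:
After op 1 (cut(2)): [2 3 4 6 5 0 1]
After op 2 (cut(2)): [4 6 5 0 1 2 3]
After op 3 (cut(2)): [5 0 1 2 3 4 6]
After op 4 (cut(2)): [1 2 3 4 6 5 0]
After op 5 (cut(2)): [3 4 6 5 0 1 2]
After op 6 (cut(2)): [6 5 0 1 2 3 4]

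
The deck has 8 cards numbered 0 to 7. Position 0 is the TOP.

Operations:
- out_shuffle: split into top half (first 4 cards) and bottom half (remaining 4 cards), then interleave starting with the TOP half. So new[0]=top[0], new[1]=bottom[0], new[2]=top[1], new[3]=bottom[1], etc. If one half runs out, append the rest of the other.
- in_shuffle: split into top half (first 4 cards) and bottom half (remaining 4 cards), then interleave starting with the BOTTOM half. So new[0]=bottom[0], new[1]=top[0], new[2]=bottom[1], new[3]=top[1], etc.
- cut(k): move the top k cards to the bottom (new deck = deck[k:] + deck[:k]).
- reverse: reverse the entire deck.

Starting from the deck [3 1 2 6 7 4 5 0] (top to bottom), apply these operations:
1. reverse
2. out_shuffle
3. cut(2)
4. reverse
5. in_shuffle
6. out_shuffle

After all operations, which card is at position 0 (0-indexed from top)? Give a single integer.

After op 1 (reverse): [0 5 4 7 6 2 1 3]
After op 2 (out_shuffle): [0 6 5 2 4 1 7 3]
After op 3 (cut(2)): [5 2 4 1 7 3 0 6]
After op 4 (reverse): [6 0 3 7 1 4 2 5]
After op 5 (in_shuffle): [1 6 4 0 2 3 5 7]
After op 6 (out_shuffle): [1 2 6 3 4 5 0 7]
Position 0: card 1.

Answer: 1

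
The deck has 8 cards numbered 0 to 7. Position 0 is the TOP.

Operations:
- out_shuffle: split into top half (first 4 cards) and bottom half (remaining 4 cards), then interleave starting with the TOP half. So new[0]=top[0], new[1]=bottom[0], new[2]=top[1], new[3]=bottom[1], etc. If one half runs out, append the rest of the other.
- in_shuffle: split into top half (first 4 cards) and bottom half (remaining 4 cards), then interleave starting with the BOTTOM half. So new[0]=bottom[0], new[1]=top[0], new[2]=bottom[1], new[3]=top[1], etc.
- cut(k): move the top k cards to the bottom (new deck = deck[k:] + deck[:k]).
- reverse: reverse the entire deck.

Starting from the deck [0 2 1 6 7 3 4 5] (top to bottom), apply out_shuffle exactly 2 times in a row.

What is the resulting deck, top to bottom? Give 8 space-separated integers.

Answer: 0 1 7 4 2 6 3 5

Derivation:
After op 1 (out_shuffle): [0 7 2 3 1 4 6 5]
After op 2 (out_shuffle): [0 1 7 4 2 6 3 5]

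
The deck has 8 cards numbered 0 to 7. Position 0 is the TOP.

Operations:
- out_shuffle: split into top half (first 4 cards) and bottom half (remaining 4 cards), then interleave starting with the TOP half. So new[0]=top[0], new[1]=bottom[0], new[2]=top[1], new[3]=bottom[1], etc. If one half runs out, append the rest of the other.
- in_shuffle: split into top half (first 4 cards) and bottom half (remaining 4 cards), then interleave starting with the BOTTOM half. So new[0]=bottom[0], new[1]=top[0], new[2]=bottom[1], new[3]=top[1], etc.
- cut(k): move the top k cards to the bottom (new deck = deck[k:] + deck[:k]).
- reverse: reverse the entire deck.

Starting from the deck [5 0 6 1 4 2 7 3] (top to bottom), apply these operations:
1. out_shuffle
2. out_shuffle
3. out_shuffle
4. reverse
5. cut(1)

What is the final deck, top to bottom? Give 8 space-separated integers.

Answer: 7 2 4 1 6 0 5 3

Derivation:
After op 1 (out_shuffle): [5 4 0 2 6 7 1 3]
After op 2 (out_shuffle): [5 6 4 7 0 1 2 3]
After op 3 (out_shuffle): [5 0 6 1 4 2 7 3]
After op 4 (reverse): [3 7 2 4 1 6 0 5]
After op 5 (cut(1)): [7 2 4 1 6 0 5 3]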